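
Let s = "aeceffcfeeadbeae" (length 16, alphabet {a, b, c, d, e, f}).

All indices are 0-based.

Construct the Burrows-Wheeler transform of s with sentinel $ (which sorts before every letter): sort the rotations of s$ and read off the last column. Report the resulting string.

rank  rotation           last
    0  $aeceffcfeeadbeae  e
    1  adbeae$aeceffcfee  e
    2  ae$aeceffcfeeadbe  e
    3  aeceffcfeeadbeae$  $
    4  beae$aeceffcfeead  d
    5  ceffcfeeadbeae$ae  e
    6  cfeeadbeae$aeceff  f
    7  dbeae$aeceffcfeea  a
    8  e$aeceffcfeeadbea  a
    9  eadbeae$aeceffcfe  e
   10  eae$aeceffcfeeadb  b
   11  eceffcfeeadbeae$a  a
   12  eeadbeae$aeceffcf  f
   13  effcfeeadbeae$aec  c
   14  fcfeeadbeae$aecef  f
   15  feeadbeae$aeceffc  c
   16  ffcfeeadbeae$aece  e

eee$defaaebafcfce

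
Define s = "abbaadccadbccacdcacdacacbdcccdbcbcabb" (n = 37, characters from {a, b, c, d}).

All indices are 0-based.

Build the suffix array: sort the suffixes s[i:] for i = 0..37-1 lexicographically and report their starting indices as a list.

[3, 34, 0, 20, 22, 17, 13, 8, 4, 36, 2, 35, 1, 32, 30, 10, 24, 33, 21, 16, 12, 7, 31, 23, 11, 6, 26, 27, 18, 28, 14, 19, 29, 9, 15, 5, 25]

rank | idx | suffix
   0 |   3 | aadccadbccacdcacdacacbdcccdbcbcabb
   1 |  34 | abb
   2 |   0 | abbaadccadbccacdcacdacacbdcccdbcbcabb
   3 |  20 | acacbdcccdbcbcabb
   4 |  22 | acbdcccdbcbcabb
   5 |  17 | acdacacbdcccdbcbcabb
   6 |  13 | acdcacdacacbdcccdbcbcabb
   7 |   8 | adbccacdcacdacacbdcccdbcbcabb
   8 |   4 | adccadbccacdcacdacacbdcccdbcbcabb
   9 |  36 | b
  10 |   2 | baadccadbccacdcacdacacbdcccdbcbcabb
  11 |  35 | bb
  12 |   1 | bbaadccadbccacdcacdacacbdcccdbcbcabb
  13 |  32 | bcabb
  14 |  30 | bcbcabb
  15 |  10 | bccacdcacdacacbdcccdbcbcabb
  16 |  24 | bdcccdbcbcabb
  17 |  33 | cabb
  18 |  21 | cacbdcccdbcbcabb
  19 |  16 | cacdacacbdcccdbcbcabb
  20 |  12 | cacdcacdacacbdcccdbcbcabb
  21 |   7 | cadbccacdcacdacacbdcccdbcbcabb
  22 |  31 | cbcabb
  23 |  23 | cbdcccdbcbcabb
  24 |  11 | ccacdcacdacacbdcccdbcbcabb
  25 |   6 | ccadbccacdcacdacacbdcccdbcbcabb
  26 |  26 | cccdbcbcabb
  27 |  27 | ccdbcbcabb
  28 |  18 | cdacacbdcccdbcbcabb
  29 |  28 | cdbcbcabb
  30 |  14 | cdcacdacacbdcccdbcbcabb
  31 |  19 | dacacbdcccdbcbcabb
  32 |  29 | dbcbcabb
  33 |   9 | dbccacdcacdacacbdcccdbcbcabb
  34 |  15 | dcacdacacbdcccdbcbcabb
  35 |   5 | dccadbccacdcacdacacbdcccdbcbcabb
  36 |  25 | dcccdbcbcabb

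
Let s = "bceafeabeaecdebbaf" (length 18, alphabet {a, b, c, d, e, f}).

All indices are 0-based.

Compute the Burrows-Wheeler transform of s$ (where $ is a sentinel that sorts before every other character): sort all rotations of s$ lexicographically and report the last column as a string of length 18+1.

feebebe$aebcfbcdaaa

rank  rotation             last
    0  $bceafeabeaecdebbaf  f
    1  abeaecdebbaf$bceafe  e
    2  aecdebbaf$bceafeabe  e
    3  af$bceafeabeaecdebb  b
    4  afeabeaecdebbaf$bce  e
    5  baf$bceafeabeaecdeb  b
    6  bbaf$bceafeabeaecde  e
    7  bceafeabeaecdebbaf$  $
    8  beaecdebbaf$bceafea  a
    9  cdebbaf$bceafeabeae  e
   10  ceafeabeaecdebbaf$b  b
   11  debbaf$bceafeabeaec  c
   12  eabeaecdebbaf$bceaf  f
   13  eaecdebbaf$bceafeab  b
   14  eafeabeaecdebbaf$bc  c
   15  ebbaf$bceafeabeaecd  d
   16  ecdebbaf$bceafeabea  a
   17  f$bceafeabeaecdebba  a
   18  feabeaecdebbaf$bcea  a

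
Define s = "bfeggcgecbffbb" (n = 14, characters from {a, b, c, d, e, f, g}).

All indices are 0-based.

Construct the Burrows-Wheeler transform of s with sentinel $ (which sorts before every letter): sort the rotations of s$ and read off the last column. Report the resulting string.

rank  rotation         last
    0  $bfeggcgecbffbb  b
    1  b$bfeggcgecbffb  b
    2  bb$bfeggcgecbff  f
    3  bfeggcgecbffbb$  $
    4  bffbb$bfeggcgec  c
    5  cbffbb$bfeggcge  e
    6  cgecbffbb$bfegg  g
    7  ecbffbb$bfeggcg  g
    8  eggcgecbffbb$bf  f
    9  fbb$bfeggcgecbf  f
   10  feggcgecbffbb$b  b
   11  ffbb$bfeggcgecb  b
   12  gcgecbffbb$bfeg  g
   13  gecbffbb$bfeggc  c
   14  ggcgecbffbb$bfe  e

bbf$ceggffbbgce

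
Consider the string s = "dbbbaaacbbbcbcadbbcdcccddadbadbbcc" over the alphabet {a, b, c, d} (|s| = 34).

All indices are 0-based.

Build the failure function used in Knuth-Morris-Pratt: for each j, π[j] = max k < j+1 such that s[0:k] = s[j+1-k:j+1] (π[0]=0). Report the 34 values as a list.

π[0] = 0
j=1 s[j]='b': π[1]=0 (border '')
j=2 s[j]='b': π[2]=0 (border '')
j=3 s[j]='b': π[3]=0 (border '')
j=4 s[j]='a': π[4]=0 (border '')
j=5 s[j]='a': π[5]=0 (border '')
j=6 s[j]='a': π[6]=0 (border '')
j=7 s[j]='c': π[7]=0 (border '')
j=8 s[j]='b': π[8]=0 (border '')
j=9 s[j]='b': π[9]=0 (border '')
j=10 s[j]='b': π[10]=0 (border '')
j=11 s[j]='c': π[11]=0 (border '')
j=12 s[j]='b': π[12]=0 (border '')
j=13 s[j]='c': π[13]=0 (border '')
j=14 s[j]='a': π[14]=0 (border '')
j=15 s[j]='d': π[15]=1 (border 'd')
j=16 s[j]='b': π[16]=2 (border 'db')
j=17 s[j]='b': π[17]=3 (border 'dbb')
j=18 s[j]='c': k: 3→0; π[18]=0 (border '')
j=19 s[j]='d': π[19]=1 (border 'd')
j=20 s[j]='c': k: 1→0; π[20]=0 (border '')
j=21 s[j]='c': π[21]=0 (border '')
j=22 s[j]='c': π[22]=0 (border '')
j=23 s[j]='d': π[23]=1 (border 'd')
j=24 s[j]='d': k: 1→0; π[24]=1 (border 'd')
j=25 s[j]='a': k: 1→0; π[25]=0 (border '')
j=26 s[j]='d': π[26]=1 (border 'd')
j=27 s[j]='b': π[27]=2 (border 'db')
j=28 s[j]='a': k: 2→0; π[28]=0 (border '')
j=29 s[j]='d': π[29]=1 (border 'd')
j=30 s[j]='b': π[30]=2 (border 'db')
j=31 s[j]='b': π[31]=3 (border 'dbb')
j=32 s[j]='c': k: 3→0; π[32]=0 (border '')
j=33 s[j]='c': π[33]=0 (border '')

[0, 0, 0, 0, 0, 0, 0, 0, 0, 0, 0, 0, 0, 0, 0, 1, 2, 3, 0, 1, 0, 0, 0, 1, 1, 0, 1, 2, 0, 1, 2, 3, 0, 0]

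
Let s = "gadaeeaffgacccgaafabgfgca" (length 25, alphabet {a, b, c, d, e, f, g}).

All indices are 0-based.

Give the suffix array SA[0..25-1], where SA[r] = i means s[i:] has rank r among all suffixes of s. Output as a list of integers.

[24, 15, 18, 10, 1, 3, 16, 6, 19, 23, 11, 12, 13, 2, 5, 4, 17, 7, 8, 21, 14, 9, 0, 22, 20]

sorted suffixes:
  #0 SA[0]=24  'a'
  #1 SA[1]=15  'aafabgfgca'
  #2 SA[2]=18  'abgfgca'
  #3 SA[3]=10  'acccgaafabgfgca'
  #4 SA[4]=1  'adaeeaffgacccgaafabgfgca'
  #5 SA[5]=3  'aeeaffgacccgaafabgfgca'
  #6 SA[6]=16  'afabgfgca'
  #7 SA[7]=6  'affgacccgaafabgfgca'
  #8 SA[8]=19  'bgfgca'
  #9 SA[9]=23  'ca'
  #10 SA[10]=11  'cccgaafabgfgca'
  #11 SA[11]=12  'ccgaafabgfgca'
  #12 SA[12]=13  'cgaafabgfgca'
  #13 SA[13]=2  'daeeaffgacccgaafabgfgca'
  #14 SA[14]=5  'eaffgacccgaafabgfgca'
  #15 SA[15]=4  'eeaffgacccgaafabgfgca'
  #16 SA[16]=17  'fabgfgca'
  #17 SA[17]=7  'ffgacccgaafabgfgca'
  #18 SA[18]=8  'fgacccgaafabgfgca'
  #19 SA[19]=21  'fgca'
  #20 SA[20]=14  'gaafabgfgca'
  #21 SA[21]=9  'gacccgaafabgfgca'
  #22 SA[22]=0  'gadaeeaffgacccgaafabgfgca'
  #23 SA[23]=22  'gca'
  #24 SA[24]=20  'gfgca'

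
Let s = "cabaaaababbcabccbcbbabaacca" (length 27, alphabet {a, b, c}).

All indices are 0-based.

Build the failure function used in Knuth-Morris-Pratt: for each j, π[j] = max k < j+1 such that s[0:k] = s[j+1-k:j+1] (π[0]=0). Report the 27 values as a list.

[0, 0, 0, 0, 0, 0, 0, 0, 0, 0, 0, 1, 2, 3, 1, 1, 0, 1, 0, 0, 0, 0, 0, 0, 1, 1, 2]

π[0] = 0
j=1 s[j]='a': π[1]=0 (border '')
j=2 s[j]='b': π[2]=0 (border '')
j=3 s[j]='a': π[3]=0 (border '')
j=4 s[j]='a': π[4]=0 (border '')
j=5 s[j]='a': π[5]=0 (border '')
j=6 s[j]='a': π[6]=0 (border '')
j=7 s[j]='b': π[7]=0 (border '')
j=8 s[j]='a': π[8]=0 (border '')
j=9 s[j]='b': π[9]=0 (border '')
j=10 s[j]='b': π[10]=0 (border '')
j=11 s[j]='c': π[11]=1 (border 'c')
j=12 s[j]='a': π[12]=2 (border 'ca')
j=13 s[j]='b': π[13]=3 (border 'cab')
j=14 s[j]='c': k: 3→0; π[14]=1 (border 'c')
j=15 s[j]='c': k: 1→0; π[15]=1 (border 'c')
j=16 s[j]='b': k: 1→0; π[16]=0 (border '')
j=17 s[j]='c': π[17]=1 (border 'c')
j=18 s[j]='b': k: 1→0; π[18]=0 (border '')
j=19 s[j]='b': π[19]=0 (border '')
j=20 s[j]='a': π[20]=0 (border '')
j=21 s[j]='b': π[21]=0 (border '')
j=22 s[j]='a': π[22]=0 (border '')
j=23 s[j]='a': π[23]=0 (border '')
j=24 s[j]='c': π[24]=1 (border 'c')
j=25 s[j]='c': k: 1→0; π[25]=1 (border 'c')
j=26 s[j]='a': π[26]=2 (border 'ca')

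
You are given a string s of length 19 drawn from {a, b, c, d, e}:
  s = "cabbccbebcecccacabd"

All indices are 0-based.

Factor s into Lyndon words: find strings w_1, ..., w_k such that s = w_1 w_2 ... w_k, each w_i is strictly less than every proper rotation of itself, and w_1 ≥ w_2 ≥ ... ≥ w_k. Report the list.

emit factor 1: 'c' (i=0, period=1)
emit factor 2: 'abbccbebcecccacabd' (i=1, period=18)

["c", "abbccbebcecccacabd"]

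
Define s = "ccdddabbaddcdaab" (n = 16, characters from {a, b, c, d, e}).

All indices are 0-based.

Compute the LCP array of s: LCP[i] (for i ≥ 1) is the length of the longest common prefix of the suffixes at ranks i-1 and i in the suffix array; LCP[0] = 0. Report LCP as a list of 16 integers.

[0, 1, 2, 1, 0, 1, 1, 0, 1, 2, 0, 2, 1, 1, 2, 2]

rank→(start, suffix):
  0 → (13, 'aab')
  1 → (14, 'ab')
  2 → (5, 'abbaddcdaab')
  3 → (8, 'addcdaab')
  4 → (15, 'b')
  5 → (7, 'baddcdaab')
  6 → (6, 'bbaddcdaab')
  7 → (0, 'ccdddabbaddcdaab')
  8 → (11, 'cdaab')
  9 → (1, 'cdddabbaddcdaab')
  10 → (12, 'daab')
  11 → (4, 'dabbaddcdaab')
  12 → (10, 'dcdaab')
  13 → (3, 'ddabbaddcdaab')
  14 → (9, 'ddcdaab')
  15 → (2, 'dddabbaddcdaab')

SA = [13, 14, 5, 8, 15, 7, 6, 0, 11, 1, 12, 4, 10, 3, 9, 2]
rank  pair      lcp
   1  s[13:],s[14:]  1  'a'
   2  s[14:],s[5:]  2  'ab'
   3  s[5:],s[8:]  1  'a'
   4  s[8:],s[15:]  0  ''
   5  s[15:],s[7:]  1  'b'
   6  s[7:],s[6:]  1  'b'
   7  s[6:],s[0:]  0  ''
   8  s[0:],s[11:]  1  'c'
   9  s[11:],s[1:]  2  'cd'
  10  s[1:],s[12:]  0  ''
  11  s[12:],s[4:]  2  'da'
  12  s[4:],s[10:]  1  'd'
  13  s[10:],s[3:]  1  'd'
  14  s[3:],s[9:]  2  'dd'
  15  s[9:],s[2:]  2  'dd'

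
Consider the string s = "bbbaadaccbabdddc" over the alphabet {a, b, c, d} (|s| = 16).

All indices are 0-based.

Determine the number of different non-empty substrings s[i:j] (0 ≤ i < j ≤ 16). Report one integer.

rank | idx | suffix
   0 |   3 | aadaccbabdddc
   1 |  10 | abdddc
   2 |   6 | accbabdddc
   3 |   4 | adaccbabdddc
   4 |   2 | baadaccbabdddc
   5 |   9 | babdddc
   6 |   1 | bbaadaccbabdddc
   7 |   0 | bbbaadaccbabdddc
   8 |  11 | bdddc
   9 |  15 | c
  10 |   8 | cbabdddc
  11 |   7 | ccbabdddc
  12 |   5 | daccbabdddc
  13 |  14 | dc
  14 |  13 | ddc
  15 |  12 | dddc

SA = [3, 10, 6, 4, 2, 9, 1, 0, 11, 15, 8, 7, 5, 14, 13, 12]
i: (SA[i-1],SA[i]) lcp shared
  1: (3,10) 1 'a'
  2: (10,6) 1 'a'
  3: (6,4) 1 'a'
  4: (4,2) 0 ''
  5: (2,9) 2 'ba'
  6: (9,1) 1 'b'
  7: (1,0) 2 'bb'
  8: (0,11) 1 'b'
  9: (11,15) 0 ''
  10: (15,8) 1 'c'
  11: (8,7) 1 'c'
  12: (7,5) 0 ''
  13: (5,14) 1 'd'
  14: (14,13) 1 'd'
  15: (13,12) 2 'dd'

n(n+1)/2 = 16·17/2 = 136
Σ LCP = 0 + 1 + 1 + 1 + 0 + 2 + 1 + 2 + 1 + 0 + 1 + 1 + 0 + 1 + 1 + 2 = 15
distinct = 136 − 15 = 121

121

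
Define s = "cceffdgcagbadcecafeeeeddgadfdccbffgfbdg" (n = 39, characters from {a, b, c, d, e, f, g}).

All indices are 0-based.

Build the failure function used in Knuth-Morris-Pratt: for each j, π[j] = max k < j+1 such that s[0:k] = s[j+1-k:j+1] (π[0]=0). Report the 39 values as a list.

[0, 1, 0, 0, 0, 0, 0, 1, 0, 0, 0, 0, 0, 1, 0, 1, 0, 0, 0, 0, 0, 0, 0, 0, 0, 0, 0, 0, 0, 1, 2, 0, 0, 0, 0, 0, 0, 0, 0]

π[0] = 0
j=1 s[j]='c': π[1]=1 (border 'c')
j=2 s[j]='e': k: 1→0; π[2]=0 (border '')
j=3 s[j]='f': π[3]=0 (border '')
j=4 s[j]='f': π[4]=0 (border '')
j=5 s[j]='d': π[5]=0 (border '')
j=6 s[j]='g': π[6]=0 (border '')
j=7 s[j]='c': π[7]=1 (border 'c')
j=8 s[j]='a': k: 1→0; π[8]=0 (border '')
j=9 s[j]='g': π[9]=0 (border '')
j=10 s[j]='b': π[10]=0 (border '')
j=11 s[j]='a': π[11]=0 (border '')
j=12 s[j]='d': π[12]=0 (border '')
j=13 s[j]='c': π[13]=1 (border 'c')
j=14 s[j]='e': k: 1→0; π[14]=0 (border '')
j=15 s[j]='c': π[15]=1 (border 'c')
j=16 s[j]='a': k: 1→0; π[16]=0 (border '')
j=17 s[j]='f': π[17]=0 (border '')
j=18 s[j]='e': π[18]=0 (border '')
j=19 s[j]='e': π[19]=0 (border '')
j=20 s[j]='e': π[20]=0 (border '')
j=21 s[j]='e': π[21]=0 (border '')
j=22 s[j]='d': π[22]=0 (border '')
j=23 s[j]='d': π[23]=0 (border '')
j=24 s[j]='g': π[24]=0 (border '')
j=25 s[j]='a': π[25]=0 (border '')
j=26 s[j]='d': π[26]=0 (border '')
j=27 s[j]='f': π[27]=0 (border '')
j=28 s[j]='d': π[28]=0 (border '')
j=29 s[j]='c': π[29]=1 (border 'c')
j=30 s[j]='c': π[30]=2 (border 'cc')
j=31 s[j]='b': k: 2→1→0; π[31]=0 (border '')
j=32 s[j]='f': π[32]=0 (border '')
j=33 s[j]='f': π[33]=0 (border '')
j=34 s[j]='g': π[34]=0 (border '')
j=35 s[j]='f': π[35]=0 (border '')
j=36 s[j]='b': π[36]=0 (border '')
j=37 s[j]='d': π[37]=0 (border '')
j=38 s[j]='g': π[38]=0 (border '')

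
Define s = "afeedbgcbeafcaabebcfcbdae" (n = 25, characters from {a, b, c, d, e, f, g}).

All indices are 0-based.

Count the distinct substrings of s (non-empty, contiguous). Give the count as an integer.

rank | idx | suffix
   0 |  13 | aabebcfcbdae
   1 |  14 | abebcfcbdae
   2 |  23 | ae
   3 |  10 | afcaabebcfcbdae
   4 |   0 | afeedbgcbeafcaabebcfcbdae
   5 |  17 | bcfcbdae
   6 |  21 | bdae
   7 |   8 | beafcaabebcfcbdae
   8 |  15 | bebcfcbdae
   9 |   5 | bgcbeafcaabebcfcbdae
  10 |  12 | caabebcfcbdae
  11 |  20 | cbdae
  12 |   7 | cbeafcaabebcfcbdae
  13 |  18 | cfcbdae
  14 |  22 | dae
  15 |   4 | dbgcbeafcaabebcfcbdae
  16 |  24 | e
  17 |   9 | eafcaabebcfcbdae
  18 |  16 | ebcfcbdae
  19 |   3 | edbgcbeafcaabebcfcbdae
  20 |   2 | eedbgcbeafcaabebcfcbdae
  21 |  11 | fcaabebcfcbdae
  22 |  19 | fcbdae
  23 |   1 | feedbgcbeafcaabebcfcbdae
  24 |   6 | gcbeafcaabebcfcbdae

SA = [13, 14, 23, 10, 0, 17, 21, 8, 15, 5, 12, 20, 7, 18, 22, 4, 24, 9, 16, 3, 2, 11, 19, 1, 6]
rank  pair      lcp
   1  s[13:],s[14:]  1  'a'
   2  s[14:],s[23:]  1  'a'
   3  s[23:],s[10:]  1  'a'
   4  s[10:],s[0:]  2  'af'
   5  s[0:],s[17:]  0  ''
   6  s[17:],s[21:]  1  'b'
   7  s[21:],s[8:]  1  'b'
   8  s[8:],s[15:]  2  'be'
   9  s[15:],s[5:]  1  'b'
  10  s[5:],s[12:]  0  ''
  11  s[12:],s[20:]  1  'c'
  12  s[20:],s[7:]  2  'cb'
  13  s[7:],s[18:]  1  'c'
  14  s[18:],s[22:]  0  ''
  15  s[22:],s[4:]  1  'd'
  16  s[4:],s[24:]  0  ''
  17  s[24:],s[9:]  1  'e'
  18  s[9:],s[16:]  1  'e'
  19  s[16:],s[3:]  1  'e'
  20  s[3:],s[2:]  1  'e'
  21  s[2:],s[11:]  0  ''
  22  s[11:],s[19:]  2  'fc'
  23  s[19:],s[1:]  1  'f'
  24  s[1:],s[6:]  0  ''

n(n+1)/2 = 25·26/2 = 325
Σ LCP = 0 + 1 + 1 + 1 + 2 + 0 + 1 + 1 + 2 + 1 + 0 + 1 + 2 + 1 + 0 + 1 + 0 + 1 + 1 + 1 + 1 + 0 + 2 + 1 + 0 = 22
distinct = 325 − 22 = 303

303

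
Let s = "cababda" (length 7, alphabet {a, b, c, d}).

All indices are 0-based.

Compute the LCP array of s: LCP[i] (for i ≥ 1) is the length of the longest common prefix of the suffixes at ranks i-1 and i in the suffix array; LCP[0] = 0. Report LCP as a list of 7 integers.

rank | idx | suffix
   0 |   6 | a
   1 |   1 | ababda
   2 |   3 | abda
   3 |   2 | babda
   4 |   4 | bda
   5 |   0 | cababda
   6 |   5 | da

SA = [6, 1, 3, 2, 4, 0, 5]
[i] adj suffixes → lcp
  [1] 6/1 → 1 ('a')
  [2] 1/3 → 2 ('ab')
  [3] 3/2 → 0 ('')
  [4] 2/4 → 1 ('b')
  [5] 4/0 → 0 ('')
  [6] 0/5 → 0 ('')

[0, 1, 2, 0, 1, 0, 0]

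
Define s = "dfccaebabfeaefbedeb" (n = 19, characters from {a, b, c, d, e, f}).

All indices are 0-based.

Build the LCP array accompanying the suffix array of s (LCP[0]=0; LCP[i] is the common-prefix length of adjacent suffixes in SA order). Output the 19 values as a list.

rank→(start, suffix):
  0 → (7, 'abfeaefbedeb')
  1 → (4, 'aebabfeaefbedeb')
  2 → (11, 'aefbedeb')
  3 → (18, 'b')
  4 → (6, 'babfeaefbedeb')
  5 → (14, 'bedeb')
  6 → (8, 'bfeaefbedeb')
  7 → (3, 'caebabfeaefbedeb')
  8 → (2, 'ccaebabfeaefbedeb')
  9 → (16, 'deb')
  10 → (0, 'dfccaebabfeaefbedeb')
  11 → (10, 'eaefbedeb')
  12 → (17, 'eb')
  13 → (5, 'ebabfeaefbedeb')
  14 → (15, 'edeb')
  15 → (12, 'efbedeb')
  16 → (13, 'fbedeb')
  17 → (1, 'fccaebabfeaefbedeb')
  18 → (9, 'feaefbedeb')

SA = [7, 4, 11, 18, 6, 14, 8, 3, 2, 16, 0, 10, 17, 5, 15, 12, 13, 1, 9]
[i] adj suffixes → lcp
  [1] 7/4 → 1 ('a')
  [2] 4/11 → 2 ('ae')
  [3] 11/18 → 0 ('')
  [4] 18/6 → 1 ('b')
  [5] 6/14 → 1 ('b')
  [6] 14/8 → 1 ('b')
  [7] 8/3 → 0 ('')
  [8] 3/2 → 1 ('c')
  [9] 2/16 → 0 ('')
  [10] 16/0 → 1 ('d')
  [11] 0/10 → 0 ('')
  [12] 10/17 → 1 ('e')
  [13] 17/5 → 2 ('eb')
  [14] 5/15 → 1 ('e')
  [15] 15/12 → 1 ('e')
  [16] 12/13 → 0 ('')
  [17] 13/1 → 1 ('f')
  [18] 1/9 → 1 ('f')

[0, 1, 2, 0, 1, 1, 1, 0, 1, 0, 1, 0, 1, 2, 1, 1, 0, 1, 1]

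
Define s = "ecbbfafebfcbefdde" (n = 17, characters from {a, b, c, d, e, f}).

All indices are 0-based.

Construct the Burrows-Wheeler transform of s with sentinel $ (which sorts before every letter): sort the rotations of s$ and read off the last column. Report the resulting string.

efccbeeffddf$bbbea

rank  rotation            last
    0  $ecbbfafebfcbefdde  e
    1  afebfcbefdde$ecbbf  f
    2  bbfafebfcbefdde$ec  c
    3  befdde$ecbbfafebfc  c
    4  bfafebfcbefdde$ecb  b
    5  bfcbefdde$ecbbfafe  e
    6  cbbfafebfcbefdde$e  e
    7  cbefdde$ecbbfafebf  f
    8  dde$ecbbfafebfcbef  f
    9  de$ecbbfafebfcbefd  d
   10  e$ecbbfafebfcbefdd  d
   11  ebfcbefdde$ecbbfaf  f
   12  ecbbfafebfcbefdde$  $
   13  efdde$ecbbfafebfcb  b
   14  fafebfcbefdde$ecbb  b
   15  fcbefdde$ecbbfafeb  b
   16  fdde$ecbbfafebfcbe  e
   17  febfcbefdde$ecbbfa  a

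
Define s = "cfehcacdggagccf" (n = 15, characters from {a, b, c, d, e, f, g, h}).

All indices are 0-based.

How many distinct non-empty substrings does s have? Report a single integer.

111

rank | idx | suffix
   0 |   5 | acdggagccf
   1 |  10 | agccf
   2 |   4 | cacdggagccf
   3 |  12 | ccf
   4 |   6 | cdggagccf
   5 |  13 | cf
   6 |   0 | cfehcacdggagccf
   7 |   7 | dggagccf
   8 |   2 | ehcacdggagccf
   9 |  14 | f
  10 |   1 | fehcacdggagccf
  11 |   9 | gagccf
  12 |  11 | gccf
  13 |   8 | ggagccf
  14 |   3 | hcacdggagccf

SA = [5, 10, 4, 12, 6, 13, 0, 7, 2, 14, 1, 9, 11, 8, 3]
i: (SA[i-1],SA[i]) lcp shared
  1: (5,10) 1 'a'
  2: (10,4) 0 ''
  3: (4,12) 1 'c'
  4: (12,6) 1 'c'
  5: (6,13) 1 'c'
  6: (13,0) 2 'cf'
  7: (0,7) 0 ''
  8: (7,2) 0 ''
  9: (2,14) 0 ''
  10: (14,1) 1 'f'
  11: (1,9) 0 ''
  12: (9,11) 1 'g'
  13: (11,8) 1 'g'
  14: (8,3) 0 ''

n(n+1)/2 = 15·16/2 = 120
Σ LCP = 0 + 1 + 0 + 1 + 1 + 1 + 2 + 0 + 0 + 0 + 1 + 0 + 1 + 1 + 0 = 9
distinct = 120 − 9 = 111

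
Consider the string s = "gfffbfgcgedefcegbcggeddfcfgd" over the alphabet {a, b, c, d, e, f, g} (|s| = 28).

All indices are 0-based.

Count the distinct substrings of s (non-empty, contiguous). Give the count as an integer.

rank | idx | suffix
   0 |  16 | bcggeddfcfgd
   1 |   4 | bfgcgedefcegbcggeddfcfgd
   2 |  13 | cegbcggeddfcfgd
   3 |  24 | cfgd
   4 |   7 | cgedefcegbcggeddfcfgd
   5 |  17 | cggeddfcfgd
   6 |  27 | d
   7 |  21 | ddfcfgd
   8 |  10 | defcegbcggeddfcfgd
   9 |  22 | dfcfgd
  10 |  20 | eddfcfgd
  11 |   9 | edefcegbcggeddfcfgd
  12 |  11 | efcegbcggeddfcfgd
  13 |  14 | egbcggeddfcfgd
  14 |   3 | fbfgcgedefcegbcggeddfcfgd
  15 |  12 | fcegbcggeddfcfgd
  16 |  23 | fcfgd
  17 |   2 | ffbfgcgedefcegbcggeddfcfgd
  18 |   1 | fffbfgcgedefcegbcggeddfcfgd
  19 |   5 | fgcgedefcegbcggeddfcfgd
  20 |  25 | fgd
  21 |  15 | gbcggeddfcfgd
  22 |   6 | gcgedefcegbcggeddfcfgd
  23 |  26 | gd
  24 |  19 | geddfcfgd
  25 |   8 | gedefcegbcggeddfcfgd
  26 |   0 | gfffbfgcgedefcegbcggeddfcfgd
  27 |  18 | ggeddfcfgd

SA = [16, 4, 13, 24, 7, 17, 27, 21, 10, 22, 20, 9, 11, 14, 3, 12, 23, 2, 1, 5, 25, 15, 6, 26, 19, 8, 0, 18]
rank  pair      lcp
   1  s[16:],s[4:]  1  'b'
   2  s[4:],s[13:]  0  ''
   3  s[13:],s[24:]  1  'c'
   4  s[24:],s[7:]  1  'c'
   5  s[7:],s[17:]  2  'cg'
   6  s[17:],s[27:]  0  ''
   7  s[27:],s[21:]  1  'd'
   8  s[21:],s[10:]  1  'd'
   9  s[10:],s[22:]  1  'd'
  10  s[22:],s[20:]  0  ''
  11  s[20:],s[9:]  2  'ed'
  12  s[9:],s[11:]  1  'e'
  13  s[11:],s[14:]  1  'e'
  14  s[14:],s[3:]  0  ''
  15  s[3:],s[12:]  1  'f'
  16  s[12:],s[23:]  2  'fc'
  17  s[23:],s[2:]  1  'f'
  18  s[2:],s[1:]  2  'ff'
  19  s[1:],s[5:]  1  'f'
  20  s[5:],s[25:]  2  'fg'
  21  s[25:],s[15:]  0  ''
  22  s[15:],s[6:]  1  'g'
  23  s[6:],s[26:]  1  'g'
  24  s[26:],s[19:]  1  'g'
  25  s[19:],s[8:]  3  'ged'
  26  s[8:],s[0:]  1  'g'
  27  s[0:],s[18:]  1  'g'

n(n+1)/2 = 28·29/2 = 406
Σ LCP = 0 + 1 + 0 + 1 + 1 + 2 + 0 + 1 + 1 + 1 + 0 + 2 + 1 + 1 + 0 + 1 + 2 + 1 + 2 + 1 + 2 + 0 + 1 + 1 + 1 + 3 + 1 + 1 = 29
distinct = 406 − 29 = 377

377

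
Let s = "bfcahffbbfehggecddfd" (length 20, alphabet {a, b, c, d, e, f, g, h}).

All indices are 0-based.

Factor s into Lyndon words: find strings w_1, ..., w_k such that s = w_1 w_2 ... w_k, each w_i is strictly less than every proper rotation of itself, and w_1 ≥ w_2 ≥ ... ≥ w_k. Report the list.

emit factor 1: 'bfc' (i=0, period=3)
emit factor 2: 'ahffbbfehggecddfd' (i=3, period=17)

["bfc", "ahffbbfehggecddfd"]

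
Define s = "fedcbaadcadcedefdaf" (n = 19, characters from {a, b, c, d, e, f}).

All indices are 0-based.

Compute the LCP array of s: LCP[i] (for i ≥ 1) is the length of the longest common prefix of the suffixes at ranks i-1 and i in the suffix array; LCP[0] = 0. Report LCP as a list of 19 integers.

[0, 1, 3, 1, 0, 0, 1, 1, 0, 1, 2, 2, 1, 0, 2, 1, 0, 1, 1]

sorted suffixes:
  #0 SA[0]=5  'aadcadcedefdaf'
  #1 SA[1]=6  'adcadcedefdaf'
  #2 SA[2]=9  'adcedefdaf'
  #3 SA[3]=17  'af'
  #4 SA[4]=4  'baadcadcedefdaf'
  #5 SA[5]=8  'cadcedefdaf'
  #6 SA[6]=3  'cbaadcadcedefdaf'
  #7 SA[7]=11  'cedefdaf'
  #8 SA[8]=16  'daf'
  #9 SA[9]=7  'dcadcedefdaf'
  #10 SA[10]=2  'dcbaadcadcedefdaf'
  #11 SA[11]=10  'dcedefdaf'
  #12 SA[12]=13  'defdaf'
  #13 SA[13]=1  'edcbaadcadcedefdaf'
  #14 SA[14]=12  'edefdaf'
  #15 SA[15]=14  'efdaf'
  #16 SA[16]=18  'f'
  #17 SA[17]=15  'fdaf'
  #18 SA[18]=0  'fedcbaadcadcedefdaf'

SA = [5, 6, 9, 17, 4, 8, 3, 11, 16, 7, 2, 10, 13, 1, 12, 14, 18, 15, 0]
i: (SA[i-1],SA[i]) lcp shared
  1: (5,6) 1 'a'
  2: (6,9) 3 'adc'
  3: (9,17) 1 'a'
  4: (17,4) 0 ''
  5: (4,8) 0 ''
  6: (8,3) 1 'c'
  7: (3,11) 1 'c'
  8: (11,16) 0 ''
  9: (16,7) 1 'd'
  10: (7,2) 2 'dc'
  11: (2,10) 2 'dc'
  12: (10,13) 1 'd'
  13: (13,1) 0 ''
  14: (1,12) 2 'ed'
  15: (12,14) 1 'e'
  16: (14,18) 0 ''
  17: (18,15) 1 'f'
  18: (15,0) 1 'f'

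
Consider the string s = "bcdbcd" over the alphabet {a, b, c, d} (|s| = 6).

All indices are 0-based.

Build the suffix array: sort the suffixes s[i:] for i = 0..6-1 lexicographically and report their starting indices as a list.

[3, 0, 4, 1, 5, 2]

rank | idx | suffix
   0 |   3 | bcd
   1 |   0 | bcdbcd
   2 |   4 | cd
   3 |   1 | cdbcd
   4 |   5 | d
   5 |   2 | dbcd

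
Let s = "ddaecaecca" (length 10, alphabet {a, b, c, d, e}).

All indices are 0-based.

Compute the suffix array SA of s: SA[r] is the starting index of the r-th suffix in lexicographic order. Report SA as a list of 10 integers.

[9, 2, 5, 8, 4, 7, 1, 0, 3, 6]

rank | idx | suffix
   0 |   9 | a
   1 |   2 | aecaecca
   2 |   5 | aecca
   3 |   8 | ca
   4 |   4 | caecca
   5 |   7 | cca
   6 |   1 | daecaecca
   7 |   0 | ddaecaecca
   8 |   3 | ecaecca
   9 |   6 | ecca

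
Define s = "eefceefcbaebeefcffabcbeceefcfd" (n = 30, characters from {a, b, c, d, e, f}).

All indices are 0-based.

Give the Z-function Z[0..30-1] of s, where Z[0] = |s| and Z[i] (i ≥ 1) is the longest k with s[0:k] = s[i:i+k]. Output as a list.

Z[0]=30
i=1: fresh scan; Z[1]=1 scan→box=[1,2)
i=2: fresh scan; Z[2]=0
i=3: fresh scan; Z[3]=0
i=4: fresh scan; Z[4]=4 scan→box=[4,8)
i=5: min(r-i=3, Z[1]=1)=1; Z[5]=1
i=6: min(r-i=2, Z[2]=0)=0; Z[6]=0
i=7: min(r-i=1, Z[3]=0)=0; Z[7]=0
i=8: fresh scan; Z[8]=0
i=9: fresh scan; Z[9]=0
i=10: fresh scan; Z[10]=1 scan→box=[10,11)
i=11: fresh scan; Z[11]=0
i=12: fresh scan; Z[12]=4 scan→box=[12,16)
i=13: min(r-i=3, Z[1]=1)=1; Z[13]=1
i=14: min(r-i=2, Z[2]=0)=0; Z[14]=0
i=15: min(r-i=1, Z[3]=0)=0; Z[15]=0
i=16: fresh scan; Z[16]=0
i=17: fresh scan; Z[17]=0
i=18: fresh scan; Z[18]=0
i=19: fresh scan; Z[19]=0
i=20: fresh scan; Z[20]=0
i=21: fresh scan; Z[21]=0
i=22: fresh scan; Z[22]=1 scan→box=[22,23)
i=23: fresh scan; Z[23]=0
i=24: fresh scan; Z[24]=4 scan→box=[24,28)
i=25: min(r-i=3, Z[1]=1)=1; Z[25]=1
i=26: min(r-i=2, Z[2]=0)=0; Z[26]=0
i=27: min(r-i=1, Z[3]=0)=0; Z[27]=0
i=28: fresh scan; Z[28]=0
i=29: fresh scan; Z[29]=0

[30, 1, 0, 0, 4, 1, 0, 0, 0, 0, 1, 0, 4, 1, 0, 0, 0, 0, 0, 0, 0, 0, 1, 0, 4, 1, 0, 0, 0, 0]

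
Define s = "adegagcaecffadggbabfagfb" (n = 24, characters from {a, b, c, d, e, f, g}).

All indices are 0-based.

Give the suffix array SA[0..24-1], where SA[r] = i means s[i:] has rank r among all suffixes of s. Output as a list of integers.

rank→(start, suffix):
  0 → (17, 'abfagfb')
  1 → (0, 'adegagcaecffadggbabfagfb')
  2 → (12, 'adggbabfagfb')
  3 → (7, 'aecffadggbabfagfb')
  4 → (4, 'agcaecffadggbabfagfb')
  5 → (20, 'agfb')
  6 → (23, 'b')
  7 → (16, 'babfagfb')
  8 → (18, 'bfagfb')
  9 → (6, 'caecffadggbabfagfb')
  10 → (9, 'cffadggbabfagfb')
  11 → (1, 'degagcaecffadggbabfagfb')
  12 → (13, 'dggbabfagfb')
  13 → (8, 'ecffadggbabfagfb')
  14 → (2, 'egagcaecffadggbabfagfb')
  15 → (11, 'fadggbabfagfb')
  16 → (19, 'fagfb')
  17 → (22, 'fb')
  18 → (10, 'ffadggbabfagfb')
  19 → (3, 'gagcaecffadggbabfagfb')
  20 → (15, 'gbabfagfb')
  21 → (5, 'gcaecffadggbabfagfb')
  22 → (21, 'gfb')
  23 → (14, 'ggbabfagfb')

[17, 0, 12, 7, 4, 20, 23, 16, 18, 6, 9, 1, 13, 8, 2, 11, 19, 22, 10, 3, 15, 5, 21, 14]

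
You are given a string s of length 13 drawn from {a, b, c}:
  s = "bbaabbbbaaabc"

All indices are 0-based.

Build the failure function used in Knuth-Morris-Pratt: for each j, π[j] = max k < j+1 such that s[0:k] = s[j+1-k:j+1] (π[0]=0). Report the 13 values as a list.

[0, 1, 0, 0, 1, 2, 2, 2, 3, 4, 0, 1, 0]

π[0] = 0
j=1 s[j]='b': π[1]=1 (border 'b')
j=2 s[j]='a': k: 1→0; π[2]=0 (border '')
j=3 s[j]='a': π[3]=0 (border '')
j=4 s[j]='b': π[4]=1 (border 'b')
j=5 s[j]='b': π[5]=2 (border 'bb')
j=6 s[j]='b': k: 2→1; π[6]=2 (border 'bb')
j=7 s[j]='b': k: 2→1; π[7]=2 (border 'bb')
j=8 s[j]='a': π[8]=3 (border 'bba')
j=9 s[j]='a': π[9]=4 (border 'bbaa')
j=10 s[j]='a': k: 4→0; π[10]=0 (border '')
j=11 s[j]='b': π[11]=1 (border 'b')
j=12 s[j]='c': k: 1→0; π[12]=0 (border '')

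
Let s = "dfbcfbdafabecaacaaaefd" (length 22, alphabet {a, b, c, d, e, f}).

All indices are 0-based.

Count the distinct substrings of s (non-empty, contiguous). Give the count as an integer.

232

rank | idx | suffix
   0 |  16 | aaaefd
   1 |  13 | aacaaaefd
   2 |  17 | aaefd
   3 |   9 | abecaacaaaefd
   4 |  14 | acaaaefd
   5 |  18 | aefd
   6 |   7 | afabecaacaaaefd
   7 |   2 | bcfbdafabecaacaaaefd
   8 |   5 | bdafabecaacaaaefd
   9 |  10 | becaacaaaefd
  10 |  15 | caaaefd
  11 |  12 | caacaaaefd
  12 |   3 | cfbdafabecaacaaaefd
  13 |  21 | d
  14 |   6 | dafabecaacaaaefd
  15 |   0 | dfbcfbdafabecaacaaaefd
  16 |  11 | ecaacaaaefd
  17 |  19 | efd
  18 |   8 | fabecaacaaaefd
  19 |   1 | fbcfbdafabecaacaaaefd
  20 |   4 | fbdafabecaacaaaefd
  21 |  20 | fd

SA = [16, 13, 17, 9, 14, 18, 7, 2, 5, 10, 15, 12, 3, 21, 6, 0, 11, 19, 8, 1, 4, 20]
[i] adj suffixes → lcp
  [1] 16/13 → 2 ('aa')
  [2] 13/17 → 2 ('aa')
  [3] 17/9 → 1 ('a')
  [4] 9/14 → 1 ('a')
  [5] 14/18 → 1 ('a')
  [6] 18/7 → 1 ('a')
  [7] 7/2 → 0 ('')
  [8] 2/5 → 1 ('b')
  [9] 5/10 → 1 ('b')
  [10] 10/15 → 0 ('')
  [11] 15/12 → 3 ('caa')
  [12] 12/3 → 1 ('c')
  [13] 3/21 → 0 ('')
  [14] 21/6 → 1 ('d')
  [15] 6/0 → 1 ('d')
  [16] 0/11 → 0 ('')
  [17] 11/19 → 1 ('e')
  [18] 19/8 → 0 ('')
  [19] 8/1 → 1 ('f')
  [20] 1/4 → 2 ('fb')
  [21] 4/20 → 1 ('f')

n(n+1)/2 = 22·23/2 = 253
Σ LCP = 0 + 2 + 2 + 1 + 1 + 1 + 1 + 0 + 1 + 1 + 0 + 3 + 1 + 0 + 1 + 1 + 0 + 1 + 0 + 1 + 2 + 1 = 21
distinct = 253 − 21 = 232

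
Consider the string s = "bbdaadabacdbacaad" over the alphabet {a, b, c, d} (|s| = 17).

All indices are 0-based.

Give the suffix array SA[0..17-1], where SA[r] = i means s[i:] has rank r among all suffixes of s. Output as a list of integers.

[14, 3, 6, 12, 8, 15, 4, 11, 7, 0, 1, 13, 9, 16, 2, 5, 10]

rank→(start, suffix):
  0 → (14, 'aad')
  1 → (3, 'aadabacdbacaad')
  2 → (6, 'abacdbacaad')
  3 → (12, 'acaad')
  4 → (8, 'acdbacaad')
  5 → (15, 'ad')
  6 → (4, 'adabacdbacaad')
  7 → (11, 'bacaad')
  8 → (7, 'bacdbacaad')
  9 → (0, 'bbdaadabacdbacaad')
  10 → (1, 'bdaadabacdbacaad')
  11 → (13, 'caad')
  12 → (9, 'cdbacaad')
  13 → (16, 'd')
  14 → (2, 'daadabacdbacaad')
  15 → (5, 'dabacdbacaad')
  16 → (10, 'dbacaad')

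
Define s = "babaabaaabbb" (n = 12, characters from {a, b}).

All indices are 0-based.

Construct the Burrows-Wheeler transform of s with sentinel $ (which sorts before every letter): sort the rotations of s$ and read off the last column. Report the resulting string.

rank  rotation       last
    0  $babaabaaabbb  b
    1  aaabbb$babaab  b
    2  aabaaabbb$bab  b
    3  aabbb$babaaba  a
    4  abaaabbb$baba  a
    5  abaabaaabbb$b  b
    6  abbb$babaabaa  a
    7  b$babaabaaabb  b
    8  baaabbb$babaa  a
    9  baabaaabbb$ba  a
   10  babaabaaabbb$  $
   11  bb$babaabaaab  b
   12  bbb$babaabaaa  a

bbbaababaa$ba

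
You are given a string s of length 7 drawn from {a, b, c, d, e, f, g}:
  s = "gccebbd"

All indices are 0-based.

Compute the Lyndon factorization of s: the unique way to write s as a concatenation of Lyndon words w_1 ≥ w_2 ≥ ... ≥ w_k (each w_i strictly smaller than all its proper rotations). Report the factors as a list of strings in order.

["g", "cce", "bbd"]

emit factor 1: 'g' (i=0, period=1)
emit factor 2: 'cce' (i=1, period=3)
emit factor 3: 'bbd' (i=4, period=3)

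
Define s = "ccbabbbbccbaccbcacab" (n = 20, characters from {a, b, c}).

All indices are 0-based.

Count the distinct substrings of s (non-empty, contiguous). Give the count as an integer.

177

rank→(start, suffix):
  0 → (18, 'ab')
  1 → (3, 'abbbbccbaccbcacab')
  2 → (16, 'acab')
  3 → (11, 'accbcacab')
  4 → (19, 'b')
  5 → (2, 'babbbbccbaccbcacab')
  6 → (10, 'baccbcacab')
  7 → (4, 'bbbbccbaccbcacab')
  8 → (5, 'bbbccbaccbcacab')
  9 → (6, 'bbccbaccbcacab')
  10 → (14, 'bcacab')
  11 → (7, 'bccbaccbcacab')
  12 → (17, 'cab')
  13 → (15, 'cacab')
  14 → (1, 'cbabbbbccbaccbcacab')
  15 → (9, 'cbaccbcacab')
  16 → (13, 'cbcacab')
  17 → (0, 'ccbabbbbccbaccbcacab')
  18 → (8, 'ccbaccbcacab')
  19 → (12, 'ccbcacab')

SA = [18, 3, 16, 11, 19, 2, 10, 4, 5, 6, 14, 7, 17, 15, 1, 9, 13, 0, 8, 12]
[i] adj suffixes → lcp
  [1] 18/3 → 2 ('ab')
  [2] 3/16 → 1 ('a')
  [3] 16/11 → 2 ('ac')
  [4] 11/19 → 0 ('')
  [5] 19/2 → 1 ('b')
  [6] 2/10 → 2 ('ba')
  [7] 10/4 → 1 ('b')
  [8] 4/5 → 3 ('bbb')
  [9] 5/6 → 2 ('bb')
  [10] 6/14 → 1 ('b')
  [11] 14/7 → 2 ('bc')
  [12] 7/17 → 0 ('')
  [13] 17/15 → 2 ('ca')
  [14] 15/1 → 1 ('c')
  [15] 1/9 → 3 ('cba')
  [16] 9/13 → 2 ('cb')
  [17] 13/0 → 1 ('c')
  [18] 0/8 → 4 ('ccba')
  [19] 8/12 → 3 ('ccb')

n(n+1)/2 = 20·21/2 = 210
Σ LCP = 0 + 2 + 1 + 2 + 0 + 1 + 2 + 1 + 3 + 2 + 1 + 2 + 0 + 2 + 1 + 3 + 2 + 1 + 4 + 3 = 33
distinct = 210 − 33 = 177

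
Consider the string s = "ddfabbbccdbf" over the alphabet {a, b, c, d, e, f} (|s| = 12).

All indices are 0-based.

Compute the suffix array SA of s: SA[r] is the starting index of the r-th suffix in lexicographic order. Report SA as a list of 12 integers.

rank | idx | suffix
   0 |   3 | abbbccdbf
   1 |   4 | bbbccdbf
   2 |   5 | bbccdbf
   3 |   6 | bccdbf
   4 |  10 | bf
   5 |   7 | ccdbf
   6 |   8 | cdbf
   7 |   9 | dbf
   8 |   0 | ddfabbbccdbf
   9 |   1 | dfabbbccdbf
  10 |  11 | f
  11 |   2 | fabbbccdbf

[3, 4, 5, 6, 10, 7, 8, 9, 0, 1, 11, 2]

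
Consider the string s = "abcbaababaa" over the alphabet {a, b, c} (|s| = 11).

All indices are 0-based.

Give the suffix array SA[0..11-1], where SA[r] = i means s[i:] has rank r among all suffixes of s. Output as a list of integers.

rank→(start, suffix):
  0 → (10, 'a')
  1 → (9, 'aa')
  2 → (4, 'aababaa')
  3 → (7, 'abaa')
  4 → (5, 'ababaa')
  5 → (0, 'abcbaababaa')
  6 → (8, 'baa')
  7 → (3, 'baababaa')
  8 → (6, 'babaa')
  9 → (1, 'bcbaababaa')
  10 → (2, 'cbaababaa')

[10, 9, 4, 7, 5, 0, 8, 3, 6, 1, 2]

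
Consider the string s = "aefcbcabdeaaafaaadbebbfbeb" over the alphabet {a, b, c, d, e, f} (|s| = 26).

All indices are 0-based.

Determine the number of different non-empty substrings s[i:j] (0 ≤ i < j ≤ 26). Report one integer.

sorted suffixes:
  #0 SA[0]=14  'aaadbebbfbeb'
  #1 SA[1]=10  'aaafaaadbebbfbeb'
  #2 SA[2]=15  'aadbebbfbeb'
  #3 SA[3]=11  'aafaaadbebbfbeb'
  #4 SA[4]=6  'abdeaaafaaadbebbfbeb'
  #5 SA[5]=16  'adbebbfbeb'
  #6 SA[6]=0  'aefcbcabdeaaafaaadbebbfbeb'
  #7 SA[7]=12  'afaaadbebbfbeb'
  #8 SA[8]=25  'b'
  #9 SA[9]=20  'bbfbeb'
  #10 SA[10]=4  'bcabdeaaafaaadbebbfbeb'
  #11 SA[11]=7  'bdeaaafaaadbebbfbeb'
  #12 SA[12]=23  'beb'
  #13 SA[13]=18  'bebbfbeb'
  #14 SA[14]=21  'bfbeb'
  #15 SA[15]=5  'cabdeaaafaaadbebbfbeb'
  #16 SA[16]=3  'cbcabdeaaafaaadbebbfbeb'
  #17 SA[17]=17  'dbebbfbeb'
  #18 SA[18]=8  'deaaafaaadbebbfbeb'
  #19 SA[19]=9  'eaaafaaadbebbfbeb'
  #20 SA[20]=24  'eb'
  #21 SA[21]=19  'ebbfbeb'
  #22 SA[22]=1  'efcbcabdeaaafaaadbebbfbeb'
  #23 SA[23]=13  'faaadbebbfbeb'
  #24 SA[24]=22  'fbeb'
  #25 SA[25]=2  'fcbcabdeaaafaaadbebbfbeb'

SA = [14, 10, 15, 11, 6, 16, 0, 12, 25, 20, 4, 7, 23, 18, 21, 5, 3, 17, 8, 9, 24, 19, 1, 13, 22, 2]
[i] adj suffixes → lcp
  [1] 14/10 → 3 ('aaa')
  [2] 10/15 → 2 ('aa')
  [3] 15/11 → 2 ('aa')
  [4] 11/6 → 1 ('a')
  [5] 6/16 → 1 ('a')
  [6] 16/0 → 1 ('a')
  [7] 0/12 → 1 ('a')
  [8] 12/25 → 0 ('')
  [9] 25/20 → 1 ('b')
  [10] 20/4 → 1 ('b')
  [11] 4/7 → 1 ('b')
  [12] 7/23 → 1 ('b')
  [13] 23/18 → 3 ('beb')
  [14] 18/21 → 1 ('b')
  [15] 21/5 → 0 ('')
  [16] 5/3 → 1 ('c')
  [17] 3/17 → 0 ('')
  [18] 17/8 → 1 ('d')
  [19] 8/9 → 0 ('')
  [20] 9/24 → 1 ('e')
  [21] 24/19 → 2 ('eb')
  [22] 19/1 → 1 ('e')
  [23] 1/13 → 0 ('')
  [24] 13/22 → 1 ('f')
  [25] 22/2 → 1 ('f')

n(n+1)/2 = 26·27/2 = 351
Σ LCP = 0 + 3 + 2 + 2 + 1 + 1 + 1 + 1 + 0 + 1 + 1 + 1 + 1 + 3 + 1 + 0 + 1 + 0 + 1 + 0 + 1 + 2 + 1 + 0 + 1 + 1 = 27
distinct = 351 − 27 = 324

324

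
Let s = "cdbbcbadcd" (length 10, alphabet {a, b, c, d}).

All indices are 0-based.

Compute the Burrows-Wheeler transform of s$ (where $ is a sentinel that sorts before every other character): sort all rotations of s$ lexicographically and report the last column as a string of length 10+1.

dbcdbbd$cca

rank  rotation     last
    0  $cdbbcbadcd  d
    1  adcd$cdbbcb  b
    2  badcd$cdbbc  c
    3  bbcbadcd$cd  d
    4  bcbadcd$cdb  b
    5  cbadcd$cdbb  b
    6  cd$cdbbcbad  d
    7  cdbbcbadcd$  $
    8  d$cdbbcbadc  c
    9  dbbcbadcd$c  c
   10  dcd$cdbbcba  a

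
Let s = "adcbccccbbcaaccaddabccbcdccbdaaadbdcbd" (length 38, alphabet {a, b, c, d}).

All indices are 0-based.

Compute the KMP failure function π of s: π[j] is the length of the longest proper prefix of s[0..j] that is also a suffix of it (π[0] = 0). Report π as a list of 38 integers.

[0, 0, 0, 0, 0, 0, 0, 0, 0, 0, 0, 1, 1, 0, 0, 1, 2, 0, 1, 0, 0, 0, 0, 0, 0, 0, 0, 0, 0, 1, 1, 1, 2, 0, 0, 0, 0, 0]

π[0] = 0
j=1 s[j]='d': π[1]=0 (border '')
j=2 s[j]='c': π[2]=0 (border '')
j=3 s[j]='b': π[3]=0 (border '')
j=4 s[j]='c': π[4]=0 (border '')
j=5 s[j]='c': π[5]=0 (border '')
j=6 s[j]='c': π[6]=0 (border '')
j=7 s[j]='c': π[7]=0 (border '')
j=8 s[j]='b': π[8]=0 (border '')
j=9 s[j]='b': π[9]=0 (border '')
j=10 s[j]='c': π[10]=0 (border '')
j=11 s[j]='a': π[11]=1 (border 'a')
j=12 s[j]='a': k: 1→0; π[12]=1 (border 'a')
j=13 s[j]='c': k: 1→0; π[13]=0 (border '')
j=14 s[j]='c': π[14]=0 (border '')
j=15 s[j]='a': π[15]=1 (border 'a')
j=16 s[j]='d': π[16]=2 (border 'ad')
j=17 s[j]='d': k: 2→0; π[17]=0 (border '')
j=18 s[j]='a': π[18]=1 (border 'a')
j=19 s[j]='b': k: 1→0; π[19]=0 (border '')
j=20 s[j]='c': π[20]=0 (border '')
j=21 s[j]='c': π[21]=0 (border '')
j=22 s[j]='b': π[22]=0 (border '')
j=23 s[j]='c': π[23]=0 (border '')
j=24 s[j]='d': π[24]=0 (border '')
j=25 s[j]='c': π[25]=0 (border '')
j=26 s[j]='c': π[26]=0 (border '')
j=27 s[j]='b': π[27]=0 (border '')
j=28 s[j]='d': π[28]=0 (border '')
j=29 s[j]='a': π[29]=1 (border 'a')
j=30 s[j]='a': k: 1→0; π[30]=1 (border 'a')
j=31 s[j]='a': k: 1→0; π[31]=1 (border 'a')
j=32 s[j]='d': π[32]=2 (border 'ad')
j=33 s[j]='b': k: 2→0; π[33]=0 (border '')
j=34 s[j]='d': π[34]=0 (border '')
j=35 s[j]='c': π[35]=0 (border '')
j=36 s[j]='b': π[36]=0 (border '')
j=37 s[j]='d': π[37]=0 (border '')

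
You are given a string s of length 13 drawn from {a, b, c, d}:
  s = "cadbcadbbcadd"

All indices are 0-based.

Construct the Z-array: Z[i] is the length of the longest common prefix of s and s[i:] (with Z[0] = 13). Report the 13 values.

[13, 0, 0, 0, 4, 0, 0, 0, 0, 3, 0, 0, 0]

Z[0]=13
i=1: i≥r, start 0; Z[1]=0
i=2: i≥r, start 0; Z[2]=0
i=3: i≥r, start 0; Z[3]=0
i=4: i≥r, start 0; Z[4]=4 scan→box=[4,8)
i=5: min(r-i=3, Z[1]=0)=0; Z[5]=0
i=6: min(r-i=2, Z[2]=0)=0; Z[6]=0
i=7: min(r-i=1, Z[3]=0)=0; Z[7]=0
i=8: i≥r, start 0; Z[8]=0
i=9: i≥r, start 0; Z[9]=3 scan→box=[9,12)
i=10: min(r-i=2, Z[1]=0)=0; Z[10]=0
i=11: min(r-i=1, Z[2]=0)=0; Z[11]=0
i=12: i≥r, start 0; Z[12]=0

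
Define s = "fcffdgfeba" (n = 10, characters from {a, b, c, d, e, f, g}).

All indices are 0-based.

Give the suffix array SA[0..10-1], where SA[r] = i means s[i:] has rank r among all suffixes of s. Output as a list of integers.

[9, 8, 1, 4, 7, 0, 3, 6, 2, 5]

sorted suffixes:
  #0 SA[0]=9  'a'
  #1 SA[1]=8  'ba'
  #2 SA[2]=1  'cffdgfeba'
  #3 SA[3]=4  'dgfeba'
  #4 SA[4]=7  'eba'
  #5 SA[5]=0  'fcffdgfeba'
  #6 SA[6]=3  'fdgfeba'
  #7 SA[7]=6  'feba'
  #8 SA[8]=2  'ffdgfeba'
  #9 SA[9]=5  'gfeba'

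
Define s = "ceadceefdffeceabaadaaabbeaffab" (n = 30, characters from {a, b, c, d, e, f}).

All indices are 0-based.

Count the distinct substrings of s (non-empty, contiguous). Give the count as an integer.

430

sorted suffixes:
  #0 SA[0]=19  'aaabbeaffab'
  #1 SA[1]=20  'aabbeaffab'
  #2 SA[2]=16  'aadaaabbeaffab'
  #3 SA[3]=28  'ab'
  #4 SA[4]=14  'abaadaaabbeaffab'
  #5 SA[5]=21  'abbeaffab'
  #6 SA[6]=17  'adaaabbeaffab'
  #7 SA[7]=2  'adceefdffeceabaadaaabbeaffab'
  #8 SA[8]=25  'affab'
  #9 SA[9]=29  'b'
  #10 SA[10]=15  'baadaaabbeaffab'
  #11 SA[11]=22  'bbeaffab'
  #12 SA[12]=23  'beaffab'
  #13 SA[13]=12  'ceabaadaaabbeaffab'
  #14 SA[14]=0  'ceadceefdffeceabaadaaabbeaffab'
  #15 SA[15]=4  'ceefdffeceabaadaaabbeaffab'
  #16 SA[16]=18  'daaabbeaffab'
  #17 SA[17]=3  'dceefdffeceabaadaaabbeaffab'
  #18 SA[18]=8  'dffeceabaadaaabbeaffab'
  #19 SA[19]=13  'eabaadaaabbeaffab'
  #20 SA[20]=1  'eadceefdffeceabaadaaabbeaffab'
  #21 SA[21]=24  'eaffab'
  #22 SA[22]=11  'eceabaadaaabbeaffab'
  #23 SA[23]=5  'eefdffeceabaadaaabbeaffab'
  #24 SA[24]=6  'efdffeceabaadaaabbeaffab'
  #25 SA[25]=27  'fab'
  #26 SA[26]=7  'fdffeceabaadaaabbeaffab'
  #27 SA[27]=10  'feceabaadaaabbeaffab'
  #28 SA[28]=26  'ffab'
  #29 SA[29]=9  'ffeceabaadaaabbeaffab'

SA = [19, 20, 16, 28, 14, 21, 17, 2, 25, 29, 15, 22, 23, 12, 0, 4, 18, 3, 8, 13, 1, 24, 11, 5, 6, 27, 7, 10, 26, 9]
i: (SA[i-1],SA[i]) lcp shared
  1: (19,20) 2 'aa'
  2: (20,16) 2 'aa'
  3: (16,28) 1 'a'
  4: (28,14) 2 'ab'
  5: (14,21) 2 'ab'
  6: (21,17) 1 'a'
  7: (17,2) 2 'ad'
  8: (2,25) 1 'a'
  9: (25,29) 0 ''
  10: (29,15) 1 'b'
  11: (15,22) 1 'b'
  12: (22,23) 1 'b'
  13: (23,12) 0 ''
  14: (12,0) 3 'cea'
  15: (0,4) 2 'ce'
  16: (4,18) 0 ''
  17: (18,3) 1 'd'
  18: (3,8) 1 'd'
  19: (8,13) 0 ''
  20: (13,1) 2 'ea'
  21: (1,24) 2 'ea'
  22: (24,11) 1 'e'
  23: (11,5) 1 'e'
  24: (5,6) 1 'e'
  25: (6,27) 0 ''
  26: (27,7) 1 'f'
  27: (7,10) 1 'f'
  28: (10,26) 1 'f'
  29: (26,9) 2 'ff'

n(n+1)/2 = 30·31/2 = 465
Σ LCP = 0 + 2 + 2 + 1 + 2 + 2 + 1 + 2 + 1 + 0 + 1 + 1 + 1 + 0 + 3 + 2 + 0 + 1 + 1 + 0 + 2 + 2 + 1 + 1 + 1 + 0 + 1 + 1 + 1 + 2 = 35
distinct = 465 − 35 = 430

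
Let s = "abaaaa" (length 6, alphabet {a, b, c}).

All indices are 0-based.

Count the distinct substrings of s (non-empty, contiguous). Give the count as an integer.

sorted suffixes:
  #0 SA[0]=5  'a'
  #1 SA[1]=4  'aa'
  #2 SA[2]=3  'aaa'
  #3 SA[3]=2  'aaaa'
  #4 SA[4]=0  'abaaaa'
  #5 SA[5]=1  'baaaa'

SA = [5, 4, 3, 2, 0, 1]
[i] adj suffixes → lcp
  [1] 5/4 → 1 ('a')
  [2] 4/3 → 2 ('aa')
  [3] 3/2 → 3 ('aaa')
  [4] 2/0 → 1 ('a')
  [5] 0/1 → 0 ('')

n(n+1)/2 = 6·7/2 = 21
Σ LCP = 0 + 1 + 2 + 3 + 1 + 0 = 7
distinct = 21 − 7 = 14

14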